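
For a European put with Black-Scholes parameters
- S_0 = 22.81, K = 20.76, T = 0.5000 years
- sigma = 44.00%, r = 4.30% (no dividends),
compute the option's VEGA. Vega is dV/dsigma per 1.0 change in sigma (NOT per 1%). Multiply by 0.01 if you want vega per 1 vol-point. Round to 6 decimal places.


Answer: Vega = 5.599297

Derivation:
d1 = 0.5273440961; d2 = 0.2162171124
phi(d1) = 0.3471548201; exp(-qT) = 1.0000000000; exp(-rT) = 0.9787294775
Vega = S * exp(-qT) * phi(d1) * sqrt(T) = 22.8100 * 1.0000000000 * 0.3471548201 * 0.7071067812 = 5.599297


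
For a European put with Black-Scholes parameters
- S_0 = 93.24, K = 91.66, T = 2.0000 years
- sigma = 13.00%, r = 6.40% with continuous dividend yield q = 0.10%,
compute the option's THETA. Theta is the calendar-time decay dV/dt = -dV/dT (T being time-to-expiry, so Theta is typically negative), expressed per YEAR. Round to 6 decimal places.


d1 = 0.8702348747; d2 = 0.6863871116
phi(d1) = 0.2731885940; exp(-qT) = 0.9980019987; exp(-rT) = 0.8798533791
Theta = -S*exp(-qT)*phi(d1)*sigma/(2*sqrt(T)) + r*K*exp(-rT)*N(-d2) - q*S*exp(-qT)*N(-d1)
N(-d1) = 0.1920860305; N(-d2) = 0.2462345148; sqrt(T) = 1.4142135624
Term 1 = -93.2400 * 0.9980019987 * 0.2731885940 * 0.1300 / (2 * 1.4142135624) = -1.1684082039
Term 2 = 0.0640 * 91.6600 * 0.8798533791 * 0.2462345148 = 1.2709224793
Term 3 = -0.0010 * 93.2400 * 0.9980019987 * 0.1920860305 = -0.0178743171
Theta = -1.1684082039 + (1.2709224793) + (-0.0178743171) = 0.084640

Answer: Theta = 0.084640


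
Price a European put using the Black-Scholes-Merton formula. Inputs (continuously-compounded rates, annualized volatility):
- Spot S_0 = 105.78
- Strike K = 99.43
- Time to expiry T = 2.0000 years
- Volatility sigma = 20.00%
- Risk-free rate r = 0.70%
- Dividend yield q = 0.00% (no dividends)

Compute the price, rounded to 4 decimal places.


d1 = (ln(S/K) + (r - q + 0.5*sigma^2) * T) / (sigma * sqrt(T)) = 0.40979520
d2 = d1 - sigma * sqrt(T) = 0.12695249
exp(-rT) = 0.98609754; exp(-qT) = 1.00000000
P = K * exp(-rT) * N(-d2) - S_0 * exp(-qT) * N(-d1)
N(-d1) = 0.34097809; N(-d2) = 0.44948900
P = 99.4300 * 0.98609754 * 0.44948900 - 105.7800 * 1.00000000 * 0.34097809 = 8.0027

Answer: Price = 8.0027


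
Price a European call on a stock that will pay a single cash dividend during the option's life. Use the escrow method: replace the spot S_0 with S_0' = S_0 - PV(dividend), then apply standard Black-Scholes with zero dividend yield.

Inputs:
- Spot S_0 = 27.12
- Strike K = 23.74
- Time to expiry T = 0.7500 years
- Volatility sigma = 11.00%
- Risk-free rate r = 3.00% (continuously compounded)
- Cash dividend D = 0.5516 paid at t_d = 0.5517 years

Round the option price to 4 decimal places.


PV(D) = D * exp(-r * t_d) = 0.5516 * 0.98358522 = 0.54254560
S_0' = S_0 - PV(D) = 27.1200 - 0.54254560 = 26.57745440
d1 = (ln(S_0'/K) + (r + sigma^2/2)*T) / (sigma*sqrt(T)) = 1.46898261
d2 = d1 - sigma*sqrt(T) = 1.37371981
exp(-rT) = 0.97775124
N(d1) = 0.92908125; N(d2) = 0.91523566
C = S_0' * N(d1) - K * exp(-rT) * N(d2) = 26.57745440 * 0.92908125 - 23.7400 * 0.97775124 * 0.91523566 = 3.4483

Answer: Price = 3.4483


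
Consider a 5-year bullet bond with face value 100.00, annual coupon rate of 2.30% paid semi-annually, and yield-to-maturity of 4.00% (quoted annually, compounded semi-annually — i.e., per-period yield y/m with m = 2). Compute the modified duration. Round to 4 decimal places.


Answer: Modified duration = 4.6463

Derivation:
Coupon per period c = face * coupon_rate / m = 1.150000
Periods per year m = 2; per-period yield y/m = 0.020000
Number of cashflows N = 10
Cashflows (t years, CF_t, discount factor 1/(1+y/m)^(m*t), PV):
  t = 0.5000: CF_t = 1.150000, DF = 0.980392, PV = 1.127451
  t = 1.0000: CF_t = 1.150000, DF = 0.961169, PV = 1.105344
  t = 1.5000: CF_t = 1.150000, DF = 0.942322, PV = 1.083671
  t = 2.0000: CF_t = 1.150000, DF = 0.923845, PV = 1.062422
  t = 2.5000: CF_t = 1.150000, DF = 0.905731, PV = 1.041590
  t = 3.0000: CF_t = 1.150000, DF = 0.887971, PV = 1.021167
  t = 3.5000: CF_t = 1.150000, DF = 0.870560, PV = 1.001144
  t = 4.0000: CF_t = 1.150000, DF = 0.853490, PV = 0.981514
  t = 4.5000: CF_t = 1.150000, DF = 0.836755, PV = 0.962269
  t = 5.0000: CF_t = 101.150000, DF = 0.820348, PV = 82.978231
Price P = sum_t PV_t = 92.364803
First compute Macaulay numerator sum_t t * PV_t:
  t * PV_t at t = 0.5000: 0.563725
  t * PV_t at t = 1.0000: 1.105344
  t * PV_t at t = 1.5000: 1.625506
  t * PV_t at t = 2.0000: 2.124844
  t * PV_t at t = 2.5000: 2.603976
  t * PV_t at t = 3.0000: 3.063501
  t * PV_t at t = 3.5000: 3.504005
  t * PV_t at t = 4.0000: 3.926056
  t * PV_t at t = 4.5000: 4.330209
  t * PV_t at t = 5.0000: 414.891153
Macaulay duration D = 437.738319 / 92.364803 = 4.739233
Modified duration = D / (1 + y/m) = 4.739233 / (1 + 0.020000) = 4.646307


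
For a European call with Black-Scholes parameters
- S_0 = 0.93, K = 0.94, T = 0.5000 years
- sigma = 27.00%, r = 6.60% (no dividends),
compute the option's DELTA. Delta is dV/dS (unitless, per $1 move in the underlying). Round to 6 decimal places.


Answer: Delta = 0.584059

Derivation:
d1 = 0.2122876549; d2 = 0.0213688239
phi(d1) = 0.3900534268; exp(-qT) = 1.0000000000; exp(-rT) = 0.9675385596
N(d1) = 0.5840586870
Delta = exp(-qT) * N(d1) = 1.0000000000 * 0.5840586870 = 0.584059


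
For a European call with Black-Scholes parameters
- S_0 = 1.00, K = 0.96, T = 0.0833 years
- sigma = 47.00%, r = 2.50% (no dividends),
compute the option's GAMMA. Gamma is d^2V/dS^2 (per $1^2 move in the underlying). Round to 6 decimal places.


d1 = 0.3841128807; d2 = 0.2484627056
phi(d1) = 0.3705711237; exp(-qT) = 1.0000000000; exp(-rT) = 0.9979196669
Gamma = exp(-qT) * phi(d1) / (S * sigma * sqrt(T)) = 1.0000000000 * 0.3705711237 / (1.0000 * 0.4700 * 0.2886173938) = 2.731815

Answer: Gamma = 2.731815


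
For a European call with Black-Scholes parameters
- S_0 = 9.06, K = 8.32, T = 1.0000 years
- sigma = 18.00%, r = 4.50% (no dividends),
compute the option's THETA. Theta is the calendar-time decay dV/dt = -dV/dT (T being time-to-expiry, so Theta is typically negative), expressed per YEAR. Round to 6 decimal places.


d1 = 0.8133714735; d2 = 0.6333714735
phi(d1) = 0.2865835650; exp(-qT) = 1.0000000000; exp(-rT) = 0.9559974818
Theta = -S*exp(-qT)*phi(d1)*sigma/(2*sqrt(T)) - r*K*exp(-rT)*N(d2) + q*S*exp(-qT)*N(d1)
N(d1) = 0.7919974452; N(d2) = 0.7367544555; sqrt(T) = 1.0000000000
Term 1 = -9.0600 * 1.0000000000 * 0.2865835650 * 0.1800 / (2 * 1.0000000000) = -0.2336802389
Term 2 = -0.0450 * 8.3200 * 0.9559974818 * 0.7367544555 = -0.2637031753
Term 3 = 0 (no dividend yield, q = 0)
Theta = -0.2336802389 + (-0.2637031753) + (0.0000000000) = -0.497383

Answer: Theta = -0.497383


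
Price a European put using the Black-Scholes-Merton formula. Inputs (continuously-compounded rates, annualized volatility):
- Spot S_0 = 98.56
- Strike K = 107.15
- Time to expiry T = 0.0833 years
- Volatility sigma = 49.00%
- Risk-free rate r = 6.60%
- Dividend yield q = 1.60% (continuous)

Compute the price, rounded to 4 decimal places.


d1 = (ln(S/K) + (r - q + 0.5*sigma^2) * T) / (sigma * sqrt(T)) = -0.49072139
d2 = d1 - sigma * sqrt(T) = -0.63214391
exp(-rT) = 0.99451729; exp(-qT) = 0.99866809
P = K * exp(-rT) * N(-d2) - S_0 * exp(-qT) * N(-d1)
N(-d1) = 0.68818824; N(-d2) = 0.73635358
P = 107.1500 * 0.99451729 * 0.73635358 - 98.5600 * 0.99866809 * 0.68818824 = 10.7302

Answer: Price = 10.7302


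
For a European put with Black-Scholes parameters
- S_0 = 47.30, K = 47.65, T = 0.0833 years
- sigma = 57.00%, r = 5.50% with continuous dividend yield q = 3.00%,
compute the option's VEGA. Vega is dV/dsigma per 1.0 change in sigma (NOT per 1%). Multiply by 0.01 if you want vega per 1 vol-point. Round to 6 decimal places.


d1 = 0.0501012369; d2 = -0.1144106776
phi(d1) = 0.3984418952; exp(-qT) = 0.9975041199; exp(-rT) = 0.9954289791
Vega = S * exp(-qT) * phi(d1) * sqrt(T) = 47.3000 * 0.9975041199 * 0.3984418952 * 0.2886173938 = 5.425794

Answer: Vega = 5.425794


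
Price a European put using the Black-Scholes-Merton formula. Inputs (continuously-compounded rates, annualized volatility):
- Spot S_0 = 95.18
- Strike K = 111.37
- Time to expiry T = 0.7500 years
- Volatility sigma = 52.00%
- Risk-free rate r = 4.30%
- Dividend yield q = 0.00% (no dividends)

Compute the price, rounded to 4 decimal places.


Answer: Price = 25.0892

Derivation:
d1 = (ln(S/K) + (r - q + 0.5*sigma^2) * T) / (sigma * sqrt(T)) = -0.05204625
d2 = d1 - sigma * sqrt(T) = -0.50237946
exp(-rT) = 0.96826449; exp(-qT) = 1.00000000
P = K * exp(-rT) * N(-d2) - S_0 * exp(-qT) * N(-d1)
N(-d1) = 0.52075408; N(-d2) = 0.69229969
P = 111.3700 * 0.96826449 * 0.69229969 - 95.1800 * 1.00000000 * 0.52075408 = 25.0892


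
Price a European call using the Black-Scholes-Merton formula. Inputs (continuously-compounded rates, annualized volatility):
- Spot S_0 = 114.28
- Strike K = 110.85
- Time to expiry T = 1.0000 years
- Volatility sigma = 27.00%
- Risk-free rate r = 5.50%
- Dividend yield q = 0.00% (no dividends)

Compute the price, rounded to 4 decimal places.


d1 = (ln(S/K) + (r - q + 0.5*sigma^2) * T) / (sigma * sqrt(T)) = 0.45156904
d2 = d1 - sigma * sqrt(T) = 0.18156904
exp(-rT) = 0.94648515; exp(-qT) = 1.00000000
C = S_0 * exp(-qT) * N(d1) - K * exp(-rT) * N(d2)
N(d1) = 0.67421026; N(d2) = 0.57203953
C = 114.2800 * 1.00000000 * 0.67421026 - 110.8500 * 0.94648515 * 0.57203953 = 17.0316

Answer: Price = 17.0316


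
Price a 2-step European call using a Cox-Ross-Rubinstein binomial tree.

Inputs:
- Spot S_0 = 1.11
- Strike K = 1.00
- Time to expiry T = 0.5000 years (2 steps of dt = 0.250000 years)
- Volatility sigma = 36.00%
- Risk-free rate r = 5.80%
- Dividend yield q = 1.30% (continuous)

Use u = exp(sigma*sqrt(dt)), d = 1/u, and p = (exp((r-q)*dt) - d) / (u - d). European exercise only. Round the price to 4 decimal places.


Answer: Price = V(0,0) = 0.1892

Derivation:
dt = T/N = 0.250000
u = exp(sigma*sqrt(dt)) = 1.197217; d = 1/u = 0.835270
p = (exp((r-q)*dt) - d) / (u - d) = 0.486378
Discount per step: exp(-r*dt) = 0.985605
Stock lattice S(k, i) with i counting down-moves:
  k=0: S(0,0) = 1.1100
  k=1: S(1,0) = 1.3289; S(1,1) = 0.9271
  k=2: S(2,0) = 1.5910; S(2,1) = 1.1100; S(2,2) = 0.7744
Terminal payoffs V(N, i) = max(S_T - K, 0):
  V(2,0) = 0.590996; V(2,1) = 0.110000; V(2,2) = 0.000000
Backward induction: V(k, i) = exp(-r*dt) * [p * V(k+1, i) + (1-p) * V(k+1, i+1)].
  V(1,0) = exp(-r*dt) * [p*0.590996 + (1-p)*0.110000] = 0.338995
  V(1,1) = exp(-r*dt) * [p*0.110000 + (1-p)*0.000000] = 0.052731
  V(0,0) = exp(-r*dt) * [p*0.338995 + (1-p)*0.052731] = 0.189200


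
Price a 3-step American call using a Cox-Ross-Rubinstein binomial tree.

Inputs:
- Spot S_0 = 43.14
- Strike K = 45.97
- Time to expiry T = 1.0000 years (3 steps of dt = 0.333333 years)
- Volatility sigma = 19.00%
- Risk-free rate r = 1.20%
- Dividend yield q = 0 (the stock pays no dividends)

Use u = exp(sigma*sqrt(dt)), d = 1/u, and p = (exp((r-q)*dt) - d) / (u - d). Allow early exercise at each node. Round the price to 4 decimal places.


Answer: Price = V(0,0) = 2.4233

Derivation:
dt = T/N = 0.333333
u = exp(sigma*sqrt(dt)) = 1.115939; d = 1/u = 0.896106
p = (exp((r-q)*dt) - d) / (u - d) = 0.490835
Discount per step: exp(-r*dt) = 0.996008
Stock lattice S(k, i) with i counting down-moves:
  k=0: S(0,0) = 43.1400
  k=1: S(1,0) = 48.1416; S(1,1) = 38.6580
  k=2: S(2,0) = 53.7231; S(2,1) = 43.1400; S(2,2) = 34.6417
  k=3: S(3,0) = 59.9518; S(3,1) = 48.1416; S(3,2) = 38.6580; S(3,3) = 31.0426
Terminal payoffs V(N, i) = max(S_T - K, 0):
  V(3,0) = 13.981763; V(3,1) = 2.171625; V(3,2) = 0.000000; V(3,3) = 0.000000
Backward induction: V(k, i) = exp(-r*dt) * [p * V(k+1, i) + (1-p) * V(k+1, i+1)]; then take max(V_cont, immediate exercise) for American.
  V(2,0) = exp(-r*dt) * [p*13.981763 + (1-p)*2.171625] = 7.936649; exercise = 7.753136; V(2,0) = max -> 7.936649
  V(2,1) = exp(-r*dt) * [p*2.171625 + (1-p)*0.000000] = 1.061655; exercise = 0.000000; V(2,1) = max -> 1.061655
  V(2,2) = exp(-r*dt) * [p*0.000000 + (1-p)*0.000000] = 0.000000; exercise = 0.000000; V(2,2) = max -> 0.000000
  V(1,0) = exp(-r*dt) * [p*7.936649 + (1-p)*1.061655] = 4.418436; exercise = 2.171625; V(1,0) = max -> 4.418436
  V(1,1) = exp(-r*dt) * [p*1.061655 + (1-p)*0.000000] = 0.519018; exercise = 0.000000; V(1,1) = max -> 0.519018
  V(0,0) = exp(-r*dt) * [p*4.418436 + (1-p)*0.519018] = 2.423278; exercise = 0.000000; V(0,0) = max -> 2.423278


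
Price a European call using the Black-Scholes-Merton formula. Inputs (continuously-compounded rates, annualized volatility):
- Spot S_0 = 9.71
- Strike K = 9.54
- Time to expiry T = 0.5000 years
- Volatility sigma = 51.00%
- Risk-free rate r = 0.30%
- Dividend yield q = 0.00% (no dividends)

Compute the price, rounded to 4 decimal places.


d1 = (ln(S/K) + (r - q + 0.5*sigma^2) * T) / (sigma * sqrt(T)) = 0.23345005
d2 = d1 - sigma * sqrt(T) = -0.12717441
exp(-rT) = 0.99850112; exp(-qT) = 1.00000000
C = S_0 * exp(-qT) * N(d1) - K * exp(-rT) * N(d2)
N(d1) = 0.59229402; N(d2) = 0.44940118
C = 9.7100 * 1.00000000 * 0.59229402 - 9.5400 * 0.99850112 * 0.44940118 = 1.4703

Answer: Price = 1.4703


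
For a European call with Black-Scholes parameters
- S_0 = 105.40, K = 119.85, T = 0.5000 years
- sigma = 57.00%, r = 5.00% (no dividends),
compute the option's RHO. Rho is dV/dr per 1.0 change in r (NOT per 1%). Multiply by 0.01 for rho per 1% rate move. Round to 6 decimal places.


Answer: Rho = 18.900189

Derivation:
d1 = -0.0552121995; d2 = -0.4582630648
phi(d1) = 0.3983346783; exp(-qT) = 1.0000000000; exp(-rT) = 0.9753099120
N(d2) = 0.3233817282
Rho = K*T*exp(-rT)*N(d2) = 119.8500 * 0.5000 * 0.9753099120 * 0.3233817282 = 18.900189


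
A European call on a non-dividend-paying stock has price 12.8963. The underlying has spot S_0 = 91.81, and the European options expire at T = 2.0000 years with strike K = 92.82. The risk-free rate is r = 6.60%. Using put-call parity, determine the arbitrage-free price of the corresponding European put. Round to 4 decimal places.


Answer: Put price = 2.4283

Derivation:
Put-call parity: C - P = S_0 * exp(-qT) - K * exp(-rT).
S_0 * exp(-qT) = 91.8100 * 1.00000000 = 91.81000000
K * exp(-rT) = 92.8200 * 0.87634100 = 81.34197116
P = C - S*exp(-qT) + K*exp(-rT)
P = 12.8963 - 91.81000000 + 81.34197116 = 2.4283


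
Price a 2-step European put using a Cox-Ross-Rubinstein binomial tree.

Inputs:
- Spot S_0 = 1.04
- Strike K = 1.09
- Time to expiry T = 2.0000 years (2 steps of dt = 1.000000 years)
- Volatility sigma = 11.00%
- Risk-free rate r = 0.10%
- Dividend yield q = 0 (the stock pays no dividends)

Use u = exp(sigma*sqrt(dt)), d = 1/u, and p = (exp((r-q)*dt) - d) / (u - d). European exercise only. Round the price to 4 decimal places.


Answer: Price = V(0,0) = 0.0946

Derivation:
dt = T/N = 1.000000
u = exp(sigma*sqrt(dt)) = 1.116278; d = 1/u = 0.895834
p = (exp((r-q)*dt) - d) / (u - d) = 0.477066
Discount per step: exp(-r*dt) = 0.999000
Stock lattice S(k, i) with i counting down-moves:
  k=0: S(0,0) = 1.0400
  k=1: S(1,0) = 1.1609; S(1,1) = 0.9317
  k=2: S(2,0) = 1.2959; S(2,1) = 1.0400; S(2,2) = 0.8346
Terminal payoffs V(N, i) = max(K - S_T, 0):
  V(2,0) = 0.000000; V(2,1) = 0.050000; V(2,2) = 0.255380
Backward induction: V(k, i) = exp(-r*dt) * [p * V(k+1, i) + (1-p) * V(k+1, i+1)].
  V(1,0) = exp(-r*dt) * [p*0.000000 + (1-p)*0.050000] = 0.026121
  V(1,1) = exp(-r*dt) * [p*0.050000 + (1-p)*0.255380] = 0.157243
  V(0,0) = exp(-r*dt) * [p*0.026121 + (1-p)*0.157243] = 0.094594


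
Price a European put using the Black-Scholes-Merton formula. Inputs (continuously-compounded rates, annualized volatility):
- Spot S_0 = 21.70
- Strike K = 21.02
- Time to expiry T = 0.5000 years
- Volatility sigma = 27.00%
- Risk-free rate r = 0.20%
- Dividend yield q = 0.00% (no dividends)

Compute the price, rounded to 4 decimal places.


Answer: Price = 1.2970

Derivation:
d1 = (ln(S/K) + (r - q + 0.5*sigma^2) * T) / (sigma * sqrt(T)) = 0.26745866
d2 = d1 - sigma * sqrt(T) = 0.07653983
exp(-rT) = 0.99900050; exp(-qT) = 1.00000000
P = K * exp(-rT) * N(-d2) - S_0 * exp(-qT) * N(-d1)
N(-d1) = 0.39455802; N(-d2) = 0.46949481
P = 21.0200 * 0.99900050 * 0.46949481 - 21.7000 * 1.00000000 * 0.39455802 = 1.2970


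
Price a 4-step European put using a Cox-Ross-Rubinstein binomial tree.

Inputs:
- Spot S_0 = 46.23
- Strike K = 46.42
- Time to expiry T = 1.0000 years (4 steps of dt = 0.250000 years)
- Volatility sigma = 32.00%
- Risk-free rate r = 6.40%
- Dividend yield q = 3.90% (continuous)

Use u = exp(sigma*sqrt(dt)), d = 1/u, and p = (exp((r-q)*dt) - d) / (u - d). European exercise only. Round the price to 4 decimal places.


Answer: Price = V(0,0) = 4.8421

Derivation:
dt = T/N = 0.250000
u = exp(sigma*sqrt(dt)) = 1.173511; d = 1/u = 0.852144
p = (exp((r-q)*dt) - d) / (u - d) = 0.479594
Discount per step: exp(-r*dt) = 0.984127
Stock lattice S(k, i) with i counting down-moves:
  k=0: S(0,0) = 46.2300
  k=1: S(1,0) = 54.2514; S(1,1) = 39.3946
  k=2: S(2,0) = 63.6646; S(2,1) = 46.2300; S(2,2) = 33.5699
  k=3: S(3,0) = 74.7111; S(3,1) = 54.2514; S(3,2) = 39.3946; S(3,3) = 28.6064
  k=4: S(4,0) = 87.6743; S(4,1) = 63.6646; S(4,2) = 46.2300; S(4,3) = 33.5699; S(4,4) = 24.3767
Terminal payoffs V(N, i) = max(K - S_T, 0):
  V(4,0) = 0.000000; V(4,1) = 0.000000; V(4,2) = 0.190000; V(4,3) = 12.850130; V(4,4) = 22.043271
Backward induction: V(k, i) = exp(-r*dt) * [p * V(k+1, i) + (1-p) * V(k+1, i+1)].
  V(3,0) = exp(-r*dt) * [p*0.000000 + (1-p)*0.000000] = 0.000000
  V(3,1) = exp(-r*dt) * [p*0.000000 + (1-p)*0.190000] = 0.097308
  V(3,2) = exp(-r*dt) * [p*0.190000 + (1-p)*12.850130] = 6.670814
  V(3,3) = exp(-r*dt) * [p*12.850130 + (1-p)*22.043271] = 17.354391
  V(2,0) = exp(-r*dt) * [p*0.000000 + (1-p)*0.097308] = 0.049836
  V(2,1) = exp(-r*dt) * [p*0.097308 + (1-p)*6.670814] = 3.462355
  V(2,2) = exp(-r*dt) * [p*6.670814 + (1-p)*17.354391] = 12.036477
  V(1,0) = exp(-r*dt) * [p*0.049836 + (1-p)*3.462355] = 1.796751
  V(1,1) = exp(-r*dt) * [p*3.462355 + (1-p)*12.036477] = 7.798597
  V(0,0) = exp(-r*dt) * [p*1.796751 + (1-p)*7.798597] = 4.842051


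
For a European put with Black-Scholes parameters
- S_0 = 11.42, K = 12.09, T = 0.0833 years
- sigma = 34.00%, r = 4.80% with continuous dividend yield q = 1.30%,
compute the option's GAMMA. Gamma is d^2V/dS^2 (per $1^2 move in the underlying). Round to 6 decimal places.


Answer: Gamma = 0.313475

Derivation:
d1 = -0.5022140390; d2 = -0.6003439529
phi(d1) = 0.3516749373; exp(-qT) = 0.9989176861; exp(-rT) = 0.9960095830
Gamma = exp(-qT) * phi(d1) / (S * sigma * sqrt(T)) = 0.9989176861 * 0.3516749373 / (11.4200 * 0.3400 * 0.2886173938) = 0.313475


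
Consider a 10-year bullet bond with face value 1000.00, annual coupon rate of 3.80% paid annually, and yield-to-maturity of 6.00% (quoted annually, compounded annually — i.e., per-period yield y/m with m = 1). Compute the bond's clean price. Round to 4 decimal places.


Coupon per period c = face * coupon_rate / m = 38.000000
Periods per year m = 1; per-period yield y/m = 0.060000
Number of cashflows N = 10
Cashflows (t years, CF_t, discount factor 1/(1+y/m)^(m*t), PV):
  t = 1.0000: CF_t = 38.000000, DF = 0.943396, PV = 35.849057
  t = 2.0000: CF_t = 38.000000, DF = 0.889996, PV = 33.819865
  t = 3.0000: CF_t = 38.000000, DF = 0.839619, PV = 31.905533
  t = 4.0000: CF_t = 38.000000, DF = 0.792094, PV = 30.099559
  t = 5.0000: CF_t = 38.000000, DF = 0.747258, PV = 28.395811
  t = 6.0000: CF_t = 38.000000, DF = 0.704961, PV = 26.788501
  t = 7.0000: CF_t = 38.000000, DF = 0.665057, PV = 25.272170
  t = 8.0000: CF_t = 38.000000, DF = 0.627412, PV = 23.841670
  t = 9.0000: CF_t = 38.000000, DF = 0.591898, PV = 22.492142
  t = 10.0000: CF_t = 1038.000000, DF = 0.558395, PV = 579.613778
Price P = sum_t PV_t = 838.078085

Answer: Price = 838.0781


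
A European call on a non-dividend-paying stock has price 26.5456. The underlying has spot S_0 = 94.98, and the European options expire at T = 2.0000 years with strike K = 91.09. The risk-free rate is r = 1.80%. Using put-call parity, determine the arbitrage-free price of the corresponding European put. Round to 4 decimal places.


Answer: Put price = 19.4347

Derivation:
Put-call parity: C - P = S_0 * exp(-qT) - K * exp(-rT).
S_0 * exp(-qT) = 94.9800 * 1.00000000 = 94.98000000
K * exp(-rT) = 91.0900 * 0.96464029 = 87.86908433
P = C - S*exp(-qT) + K*exp(-rT)
P = 26.5456 - 94.98000000 + 87.86908433 = 19.4347


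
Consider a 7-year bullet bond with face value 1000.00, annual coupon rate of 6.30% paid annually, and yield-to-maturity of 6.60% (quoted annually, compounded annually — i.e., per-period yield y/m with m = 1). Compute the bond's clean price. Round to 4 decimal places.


Coupon per period c = face * coupon_rate / m = 63.000000
Periods per year m = 1; per-period yield y/m = 0.066000
Number of cashflows N = 7
Cashflows (t years, CF_t, discount factor 1/(1+y/m)^(m*t), PV):
  t = 1.0000: CF_t = 63.000000, DF = 0.938086, PV = 59.099437
  t = 2.0000: CF_t = 63.000000, DF = 0.880006, PV = 55.440373
  t = 3.0000: CF_t = 63.000000, DF = 0.825521, PV = 52.007854
  t = 4.0000: CF_t = 63.000000, DF = 0.774410, PV = 48.787856
  t = 5.0000: CF_t = 63.000000, DF = 0.726464, PV = 45.767219
  t = 6.0000: CF_t = 63.000000, DF = 0.681486, PV = 42.933602
  t = 7.0000: CF_t = 1063.000000, DF = 0.639292, PV = 679.567861
Price P = sum_t PV_t = 983.604202

Answer: Price = 983.6042


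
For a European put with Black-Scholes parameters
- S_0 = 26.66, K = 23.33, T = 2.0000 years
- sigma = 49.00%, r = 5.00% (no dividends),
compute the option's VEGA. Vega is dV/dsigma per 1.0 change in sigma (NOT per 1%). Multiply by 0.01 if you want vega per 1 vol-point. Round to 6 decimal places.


Answer: Vega = 11.909409

Derivation:
d1 = 0.6833310065; d2 = -0.0096336391
phi(d1) = 0.3158748572; exp(-qT) = 1.0000000000; exp(-rT) = 0.9048374180
Vega = S * exp(-qT) * phi(d1) * sqrt(T) = 26.6600 * 1.0000000000 * 0.3158748572 * 1.4142135624 = 11.909409


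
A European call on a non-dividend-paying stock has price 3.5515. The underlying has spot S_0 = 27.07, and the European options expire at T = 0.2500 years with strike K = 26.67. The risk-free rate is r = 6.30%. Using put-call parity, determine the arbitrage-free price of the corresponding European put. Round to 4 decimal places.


Put-call parity: C - P = S_0 * exp(-qT) - K * exp(-rT).
S_0 * exp(-qT) = 27.0700 * 1.00000000 = 27.07000000
K * exp(-rT) = 26.6700 * 0.98437338 = 26.25323812
P = C - S*exp(-qT) + K*exp(-rT)
P = 3.5515 - 27.07000000 + 26.25323812 = 2.7347

Answer: Put price = 2.7347


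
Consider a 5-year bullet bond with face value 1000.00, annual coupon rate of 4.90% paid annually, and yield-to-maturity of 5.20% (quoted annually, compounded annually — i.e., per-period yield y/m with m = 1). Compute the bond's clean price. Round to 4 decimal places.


Answer: Price = 987.0831

Derivation:
Coupon per period c = face * coupon_rate / m = 49.000000
Periods per year m = 1; per-period yield y/m = 0.052000
Number of cashflows N = 5
Cashflows (t years, CF_t, discount factor 1/(1+y/m)^(m*t), PV):
  t = 1.0000: CF_t = 49.000000, DF = 0.950570, PV = 46.577947
  t = 2.0000: CF_t = 49.000000, DF = 0.903584, PV = 44.275615
  t = 3.0000: CF_t = 49.000000, DF = 0.858920, PV = 42.087086
  t = 4.0000: CF_t = 49.000000, DF = 0.816464, PV = 40.006736
  t = 5.0000: CF_t = 1049.000000, DF = 0.776106, PV = 814.135681
Price P = sum_t PV_t = 987.083065


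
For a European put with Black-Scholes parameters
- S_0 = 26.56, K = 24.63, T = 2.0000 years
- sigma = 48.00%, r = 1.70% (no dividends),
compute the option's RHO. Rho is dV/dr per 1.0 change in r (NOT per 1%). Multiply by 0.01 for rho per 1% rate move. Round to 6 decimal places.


Answer: Rho = -27.173528

Derivation:
d1 = 0.5006332399; d2 = -0.1781892700
phi(d1) = 0.3519538029; exp(-qT) = 1.0000000000; exp(-rT) = 0.9665715046
N(-d2) = 0.5707128319
Rho = -K*T*exp(-rT)*N(-d2) = -24.6300 * 2.0000 * 0.9665715046 * 0.5707128319 = -27.173528


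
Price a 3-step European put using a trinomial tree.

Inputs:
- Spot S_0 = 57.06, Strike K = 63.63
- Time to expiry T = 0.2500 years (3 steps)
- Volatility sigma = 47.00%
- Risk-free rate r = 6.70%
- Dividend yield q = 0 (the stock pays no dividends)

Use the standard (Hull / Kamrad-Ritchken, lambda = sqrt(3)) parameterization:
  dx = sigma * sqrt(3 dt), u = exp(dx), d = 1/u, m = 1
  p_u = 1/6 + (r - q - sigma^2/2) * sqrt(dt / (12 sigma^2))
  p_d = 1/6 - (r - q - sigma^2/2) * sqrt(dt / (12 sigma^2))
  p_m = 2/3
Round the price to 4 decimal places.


Answer: Price = V(0,0) = 8.9862

Derivation:
dt = T/N = 0.083333; dx = sigma*sqrt(3*dt) = 0.235000
u = exp(dx) = 1.264909; d = 1/u = 0.790571
p_u = 0.158963, p_m = 0.666667, p_d = 0.174371
Discount per step: exp(-r*dt) = 0.994432
Stock lattice S(k, j) with j the centered position index:
  k=0: S(0,+0) = 57.0600
  k=1: S(1,-1) = 45.1100; S(1,+0) = 57.0600; S(1,+1) = 72.1757
  k=2: S(2,-2) = 35.6626; S(2,-1) = 45.1100; S(2,+0) = 57.0600; S(2,+1) = 72.1757; S(2,+2) = 91.2957
  k=3: S(3,-3) = 28.1938; S(3,-2) = 35.6626; S(3,-1) = 45.1100; S(3,+0) = 57.0600; S(3,+1) = 72.1757; S(3,+2) = 91.2957; S(3,+3) = 115.4807
Terminal payoffs V(N, j) = max(K - S_T, 0):
  V(3,-3) = 35.436165; V(3,-2) = 27.967371; V(3,-1) = 18.520027; V(3,+0) = 6.570000; V(3,+1) = 0.000000; V(3,+2) = 0.000000; V(3,+3) = 0.000000
Backward induction: V(k, j) = exp(-r*dt) * [p_u * V(k+1, j+1) + p_m * V(k+1, j) + p_d * V(k+1, j-1)]
  V(2,-2) = exp(-r*dt) * [p_u*18.520027 + p_m*27.967371 + p_d*35.436165] = 27.613327
  V(2,-1) = exp(-r*dt) * [p_u*6.570000 + p_m*18.520027 + p_d*27.967371] = 18.166046
  V(2,+0) = exp(-r*dt) * [p_u*0.000000 + p_m*6.570000 + p_d*18.520027] = 7.566981
  V(2,+1) = exp(-r*dt) * [p_u*0.000000 + p_m*0.000000 + p_d*6.570000] = 1.139236
  V(2,+2) = exp(-r*dt) * [p_u*0.000000 + p_m*0.000000 + p_d*0.000000] = 0.000000
  V(1,-1) = exp(-r*dt) * [p_u*7.566981 + p_m*18.166046 + p_d*27.613327] = 18.027581
  V(1,+0) = exp(-r*dt) * [p_u*1.139236 + p_m*7.566981 + p_d*18.166046] = 8.346641
  V(1,+1) = exp(-r*dt) * [p_u*0.000000 + p_m*1.139236 + p_d*7.566981] = 2.067374
  V(0,+0) = exp(-r*dt) * [p_u*2.067374 + p_m*8.346641 + p_d*18.027581] = 8.986229


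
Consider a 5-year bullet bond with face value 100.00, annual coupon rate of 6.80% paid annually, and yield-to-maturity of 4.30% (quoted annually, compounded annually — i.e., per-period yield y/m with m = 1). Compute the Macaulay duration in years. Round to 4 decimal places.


Coupon per period c = face * coupon_rate / m = 6.800000
Periods per year m = 1; per-period yield y/m = 0.043000
Number of cashflows N = 5
Cashflows (t years, CF_t, discount factor 1/(1+y/m)^(m*t), PV):
  t = 1.0000: CF_t = 6.800000, DF = 0.958773, PV = 6.519655
  t = 2.0000: CF_t = 6.800000, DF = 0.919245, PV = 6.250868
  t = 3.0000: CF_t = 6.800000, DF = 0.881347, PV = 5.993162
  t = 4.0000: CF_t = 6.800000, DF = 0.845012, PV = 5.746080
  t = 5.0000: CF_t = 106.800000, DF = 0.810174, PV = 86.526614
Price P = sum_t PV_t = 111.036378
Macaulay numerator sum_t t * PV_t:
  t * PV_t at t = 1.0000: 6.519655
  t * PV_t at t = 2.0000: 12.501735
  t * PV_t at t = 3.0000: 17.979485
  t * PV_t at t = 4.0000: 22.984321
  t * PV_t at t = 5.0000: 432.633072
Macaulay duration D = (sum_t t * PV_t) / P = 492.618267 / 111.036378 = 4.436548

Answer: Macaulay duration = 4.4365 years


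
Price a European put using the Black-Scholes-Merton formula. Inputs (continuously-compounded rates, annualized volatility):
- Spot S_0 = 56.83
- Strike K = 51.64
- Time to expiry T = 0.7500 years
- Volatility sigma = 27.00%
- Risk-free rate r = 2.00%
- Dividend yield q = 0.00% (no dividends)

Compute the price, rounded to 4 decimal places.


d1 = (ln(S/K) + (r - q + 0.5*sigma^2) * T) / (sigma * sqrt(T)) = 0.59063056
d2 = d1 - sigma * sqrt(T) = 0.35680370
exp(-rT) = 0.98511194; exp(-qT) = 1.00000000
P = K * exp(-rT) * N(-d2) - S_0 * exp(-qT) * N(-d1)
N(-d1) = 0.27738399; N(-d2) = 0.36061938
P = 51.6400 * 0.98511194 * 0.36061938 - 56.8300 * 1.00000000 * 0.27738399 = 2.5814

Answer: Price = 2.5814


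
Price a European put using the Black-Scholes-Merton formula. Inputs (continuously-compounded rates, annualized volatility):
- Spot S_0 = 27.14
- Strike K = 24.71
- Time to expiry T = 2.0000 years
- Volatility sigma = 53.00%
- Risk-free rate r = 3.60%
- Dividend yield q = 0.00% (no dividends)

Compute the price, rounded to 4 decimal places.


d1 = (ln(S/K) + (r - q + 0.5*sigma^2) * T) / (sigma * sqrt(T)) = 0.59597179
d2 = d1 - sigma * sqrt(T) = -0.15356140
exp(-rT) = 0.93053090; exp(-qT) = 1.00000000
P = K * exp(-rT) * N(-d2) - S_0 * exp(-qT) * N(-d1)
N(-d1) = 0.27559704; N(-d2) = 0.56102221
P = 24.7100 * 0.93053090 * 0.56102221 - 27.1400 * 1.00000000 * 0.27559704 = 5.4201

Answer: Price = 5.4201


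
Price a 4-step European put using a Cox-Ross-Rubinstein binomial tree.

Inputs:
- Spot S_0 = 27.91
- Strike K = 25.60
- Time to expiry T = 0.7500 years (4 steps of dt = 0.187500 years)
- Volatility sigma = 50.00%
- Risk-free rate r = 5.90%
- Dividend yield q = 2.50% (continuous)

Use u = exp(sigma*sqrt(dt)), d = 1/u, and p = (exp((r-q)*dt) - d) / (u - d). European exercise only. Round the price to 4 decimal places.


dt = T/N = 0.187500
u = exp(sigma*sqrt(dt)) = 1.241731; d = 1/u = 0.805327
p = (exp((r-q)*dt) - d) / (u - d) = 0.460739
Discount per step: exp(-r*dt) = 0.988998
Stock lattice S(k, i) with i counting down-moves:
  k=0: S(0,0) = 27.9100
  k=1: S(1,0) = 34.6567; S(1,1) = 22.4767
  k=2: S(2,0) = 43.0343; S(2,1) = 27.9100; S(2,2) = 18.1011
  k=3: S(3,0) = 53.4370; S(3,1) = 34.6567; S(3,2) = 22.4767; S(3,3) = 14.5773
  k=4: S(4,0) = 66.3544; S(4,1) = 43.0343; S(4,2) = 27.9100; S(4,3) = 18.1011; S(4,4) = 11.7395
Terminal payoffs V(N, i) = max(K - S_T, 0):
  V(4,0) = 0.000000; V(4,1) = 0.000000; V(4,2) = 0.000000; V(4,3) = 7.498907; V(4,4) = 13.860495
Backward induction: V(k, i) = exp(-r*dt) * [p * V(k+1, i) + (1-p) * V(k+1, i+1)].
  V(3,0) = exp(-r*dt) * [p*0.000000 + (1-p)*0.000000] = 0.000000
  V(3,1) = exp(-r*dt) * [p*0.000000 + (1-p)*0.000000] = 0.000000
  V(3,2) = exp(-r*dt) * [p*0.000000 + (1-p)*7.498907] = 3.999382
  V(3,3) = exp(-r*dt) * [p*7.498907 + (1-p)*13.860495] = 10.809225
  V(2,0) = exp(-r*dt) * [p*0.000000 + (1-p)*0.000000] = 0.000000
  V(2,1) = exp(-r*dt) * [p*0.000000 + (1-p)*3.999382] = 2.132986
  V(2,2) = exp(-r*dt) * [p*3.999382 + (1-p)*10.809225] = 7.587268
  V(1,0) = exp(-r*dt) * [p*0.000000 + (1-p)*2.132986] = 1.137582
  V(1,1) = exp(-r*dt) * [p*2.132986 + (1-p)*7.587268] = 5.018445
  V(0,0) = exp(-r*dt) * [p*1.137582 + (1-p)*5.018445] = 3.194843

Answer: Price = V(0,0) = 3.1948


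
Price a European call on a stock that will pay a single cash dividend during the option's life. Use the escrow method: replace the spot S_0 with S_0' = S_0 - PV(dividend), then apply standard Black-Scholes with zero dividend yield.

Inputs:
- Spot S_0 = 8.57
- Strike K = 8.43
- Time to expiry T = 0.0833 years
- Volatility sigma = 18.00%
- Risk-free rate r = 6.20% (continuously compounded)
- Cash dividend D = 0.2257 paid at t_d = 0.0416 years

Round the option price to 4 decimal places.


PV(D) = D * exp(-r * t_d) = 0.2257 * 0.99742412 = 0.22511862
S_0' = S_0 - PV(D) = 8.5700 - 0.22511862 = 8.34488138
d1 = (ln(S_0'/K) + (r + sigma^2/2)*T) / (sigma*sqrt(T)) = -0.06995748
d2 = d1 - sigma*sqrt(T) = -0.12190861
exp(-rT) = 0.99484871
N(d1) = 0.47211375; N(d2) = 0.45148570
C = S_0' * N(d1) - K * exp(-rT) * N(d2) = 8.34488138 * 0.47211375 - 8.4300 * 0.99484871 * 0.45148570 = 0.1533

Answer: Price = 0.1533


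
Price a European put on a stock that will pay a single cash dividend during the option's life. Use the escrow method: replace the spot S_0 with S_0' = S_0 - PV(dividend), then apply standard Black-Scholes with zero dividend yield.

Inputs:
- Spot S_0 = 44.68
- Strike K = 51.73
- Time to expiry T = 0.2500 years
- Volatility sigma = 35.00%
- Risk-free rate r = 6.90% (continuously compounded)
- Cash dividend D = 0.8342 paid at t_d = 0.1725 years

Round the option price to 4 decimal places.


PV(D) = D * exp(-r * t_d) = 0.8342 * 0.98816805 = 0.82432979
S_0' = S_0 - PV(D) = 44.6800 - 0.82432979 = 43.85567021
d1 = (ln(S_0'/K) + (r + sigma^2/2)*T) / (sigma*sqrt(T)) = -0.75755065
d2 = d1 - sigma*sqrt(T) = -0.93255065
exp(-rT) = 0.98289793
N(-d1) = 0.77563998; N(-d2) = 0.82447399
P = K * exp(-rT) * N(-d2) - S_0' * N(-d1) = 51.7300 * 0.98289793 * 0.82447399 - 43.85567021 * 0.77563998 = 7.9044

Answer: Price = 7.9044


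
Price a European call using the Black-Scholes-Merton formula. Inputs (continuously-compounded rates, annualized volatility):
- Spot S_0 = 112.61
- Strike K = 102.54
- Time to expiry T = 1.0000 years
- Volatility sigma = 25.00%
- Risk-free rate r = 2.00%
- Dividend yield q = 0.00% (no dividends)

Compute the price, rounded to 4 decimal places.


Answer: Price = 17.7207

Derivation:
d1 = (ln(S/K) + (r - q + 0.5*sigma^2) * T) / (sigma * sqrt(T)) = 0.57971022
d2 = d1 - sigma * sqrt(T) = 0.32971022
exp(-rT) = 0.98019867; exp(-qT) = 1.00000000
C = S_0 * exp(-qT) * N(d1) - K * exp(-rT) * N(d2)
N(d1) = 0.71894498; N(d2) = 0.62919054
C = 112.6100 * 1.00000000 * 0.71894498 - 102.5400 * 0.98019867 * 0.62919054 = 17.7207


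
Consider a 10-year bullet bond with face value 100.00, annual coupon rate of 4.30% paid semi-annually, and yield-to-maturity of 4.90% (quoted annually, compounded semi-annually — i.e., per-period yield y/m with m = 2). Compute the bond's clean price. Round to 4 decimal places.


Answer: Price = 95.3011

Derivation:
Coupon per period c = face * coupon_rate / m = 2.150000
Periods per year m = 2; per-period yield y/m = 0.024500
Number of cashflows N = 20
Cashflows (t years, CF_t, discount factor 1/(1+y/m)^(m*t), PV):
  t = 0.5000: CF_t = 2.150000, DF = 0.976086, PV = 2.098585
  t = 1.0000: CF_t = 2.150000, DF = 0.952744, PV = 2.048399
  t = 1.5000: CF_t = 2.150000, DF = 0.929960, PV = 1.999413
  t = 2.0000: CF_t = 2.150000, DF = 0.907721, PV = 1.951599
  t = 2.5000: CF_t = 2.150000, DF = 0.886013, PV = 1.904928
  t = 3.0000: CF_t = 2.150000, DF = 0.864825, PV = 1.859374
  t = 3.5000: CF_t = 2.150000, DF = 0.844143, PV = 1.814908
  t = 4.0000: CF_t = 2.150000, DF = 0.823957, PV = 1.771507
  t = 4.5000: CF_t = 2.150000, DF = 0.804252, PV = 1.729143
  t = 5.0000: CF_t = 2.150000, DF = 0.785019, PV = 1.687792
  t = 5.5000: CF_t = 2.150000, DF = 0.766246, PV = 1.647430
  t = 6.0000: CF_t = 2.150000, DF = 0.747922, PV = 1.608033
  t = 6.5000: CF_t = 2.150000, DF = 0.730036, PV = 1.569578
  t = 7.0000: CF_t = 2.150000, DF = 0.712578, PV = 1.532043
  t = 7.5000: CF_t = 2.150000, DF = 0.695538, PV = 1.495406
  t = 8.0000: CF_t = 2.150000, DF = 0.678904, PV = 1.459644
  t = 8.5000: CF_t = 2.150000, DF = 0.662669, PV = 1.424738
  t = 9.0000: CF_t = 2.150000, DF = 0.646822, PV = 1.390667
  t = 9.5000: CF_t = 2.150000, DF = 0.631354, PV = 1.357410
  t = 10.0000: CF_t = 102.150000, DF = 0.616255, PV = 62.950490
Price P = sum_t PV_t = 95.301087


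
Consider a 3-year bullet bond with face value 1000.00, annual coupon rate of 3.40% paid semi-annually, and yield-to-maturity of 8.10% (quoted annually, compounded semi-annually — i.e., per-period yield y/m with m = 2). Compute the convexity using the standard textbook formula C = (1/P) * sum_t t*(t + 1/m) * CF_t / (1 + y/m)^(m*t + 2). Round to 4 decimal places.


Coupon per period c = face * coupon_rate / m = 17.000000
Periods per year m = 2; per-period yield y/m = 0.040500
Number of cashflows N = 6
Cashflows (t years, CF_t, discount factor 1/(1+y/m)^(m*t), PV):
  t = 0.5000: CF_t = 17.000000, DF = 0.961076, PV = 16.338299
  t = 1.0000: CF_t = 17.000000, DF = 0.923668, PV = 15.702354
  t = 1.5000: CF_t = 17.000000, DF = 0.887715, PV = 15.091162
  t = 2.0000: CF_t = 17.000000, DF = 0.853162, PV = 14.503759
  t = 2.5000: CF_t = 17.000000, DF = 0.819954, PV = 13.939221
  t = 3.0000: CF_t = 1017.000000, DF = 0.788039, PV = 801.435260
Price P = sum_t PV_t = 877.010054
Convexity numerator sum_t t*(t + 1/m) * CF_t / (1+y/m)^(m*t + 2):
  t = 0.5000: term = 7.545581
  t = 1.0000: term = 21.755639
  t = 1.5000: term = 41.817663
  t = 2.0000: term = 66.983281
  t = 2.5000: term = 96.564077
  t = 3.0000: term = 7772.729886
Convexity = (1/P) * sum = 8007.396127 / 877.010054 = 9.130336

Answer: Convexity = 9.1303


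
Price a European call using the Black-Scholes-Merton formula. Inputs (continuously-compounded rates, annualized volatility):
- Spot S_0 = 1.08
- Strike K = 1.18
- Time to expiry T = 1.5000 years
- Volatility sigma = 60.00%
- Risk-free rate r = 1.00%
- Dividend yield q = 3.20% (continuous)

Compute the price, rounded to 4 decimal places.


d1 = (ln(S/K) + (r - q + 0.5*sigma^2) * T) / (sigma * sqrt(T)) = 0.20201024
d2 = d1 - sigma * sqrt(T) = -0.53283668
exp(-rT) = 0.98511194; exp(-qT) = 0.95313379
C = S_0 * exp(-qT) * N(d1) - K * exp(-rT) * N(d2)
N(d1) = 0.58004564; N(d2) = 0.29707332
C = 1.0800 * 0.95313379 * 0.58004564 - 1.1800 * 0.98511194 * 0.29707332 = 0.2518

Answer: Price = 0.2518


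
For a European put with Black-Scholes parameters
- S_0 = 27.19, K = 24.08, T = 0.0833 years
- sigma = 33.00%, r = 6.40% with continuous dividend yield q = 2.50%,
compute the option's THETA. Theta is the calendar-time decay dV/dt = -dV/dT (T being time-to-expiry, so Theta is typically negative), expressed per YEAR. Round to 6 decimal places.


Answer: Theta = -2.364783

Derivation:
d1 = 1.3570658110; d2 = 1.2618220711
phi(d1) = 0.1588567636; exp(-qT) = 0.9979196669; exp(-rT) = 0.9946829856
Theta = -S*exp(-qT)*phi(d1)*sigma/(2*sqrt(T)) + r*K*exp(-rT)*N(-d2) - q*S*exp(-qT)*N(-d1)
N(-d1) = 0.0873801503; N(-d2) = 0.1035064092; sqrt(T) = 0.2886173938
Term 1 = -27.1900 * 0.9979196669 * 0.1588567636 * 0.3300 / (2 * 0.2886173938) = -2.4641772472
Term 2 = 0.0640 * 24.0800 * 0.9946829856 * 0.1035064092 = 0.1586676496
Term 3 = -0.0250 * 27.1900 * 0.9979196669 * 0.0873801503 = -0.0592730923
Theta = -2.4641772472 + (0.1586676496) + (-0.0592730923) = -2.364783


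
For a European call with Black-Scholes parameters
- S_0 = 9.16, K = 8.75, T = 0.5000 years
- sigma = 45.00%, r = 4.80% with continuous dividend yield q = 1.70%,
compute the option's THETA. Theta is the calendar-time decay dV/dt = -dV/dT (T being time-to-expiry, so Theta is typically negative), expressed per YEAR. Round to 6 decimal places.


d1 = 0.3517227016; d2 = 0.0335246500
phi(d1) = 0.3750136092; exp(-qT) = 0.9915360229; exp(-rT) = 0.9762857098
Theta = -S*exp(-qT)*phi(d1)*sigma/(2*sqrt(T)) - r*K*exp(-rT)*N(d2) + q*S*exp(-qT)*N(d1)
N(d1) = 0.6374768831; N(d2) = 0.5133718955; sqrt(T) = 0.7071067812
Term 1 = -9.1600 * 0.9915360229 * 0.3750136092 * 0.4500 / (2 * 0.7071067812) = -1.0837984237
Term 2 = -0.0480 * 8.7500 * 0.9762857098 * 0.5133718955 = -0.2105030111
Term 3 = 0.0170 * 9.1600 * 0.9915360229 * 0.6374768831 = 0.0984276990
Theta = -1.0837984237 + (-0.2105030111) + (0.0984276990) = -1.195874

Answer: Theta = -1.195874


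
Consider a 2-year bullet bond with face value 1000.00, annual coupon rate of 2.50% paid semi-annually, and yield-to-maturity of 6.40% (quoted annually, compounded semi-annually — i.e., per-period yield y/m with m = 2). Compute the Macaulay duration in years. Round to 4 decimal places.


Coupon per period c = face * coupon_rate / m = 12.500000
Periods per year m = 2; per-period yield y/m = 0.032000
Number of cashflows N = 4
Cashflows (t years, CF_t, discount factor 1/(1+y/m)^(m*t), PV):
  t = 0.5000: CF_t = 12.500000, DF = 0.968992, PV = 12.112403
  t = 1.0000: CF_t = 12.500000, DF = 0.938946, PV = 11.736825
  t = 1.5000: CF_t = 12.500000, DF = 0.909831, PV = 11.372892
  t = 2.0000: CF_t = 1012.500000, DF = 0.881620, PV = 892.639792
Price P = sum_t PV_t = 927.861912
Macaulay numerator sum_t t * PV_t:
  t * PV_t at t = 0.5000: 6.056202
  t * PV_t at t = 1.0000: 11.736825
  t * PV_t at t = 1.5000: 17.059338
  t * PV_t at t = 2.0000: 1785.279583
Macaulay duration D = (sum_t t * PV_t) / P = 1820.131948 / 927.861912 = 1.961641

Answer: Macaulay duration = 1.9616 years


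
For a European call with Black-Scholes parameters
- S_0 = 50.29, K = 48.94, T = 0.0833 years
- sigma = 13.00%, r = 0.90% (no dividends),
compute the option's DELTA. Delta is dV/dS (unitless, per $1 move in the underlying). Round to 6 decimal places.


d1 = 0.7639812799; d2 = 0.7264610187
phi(d1) = 0.2979670911; exp(-qT) = 1.0000000000; exp(-rT) = 0.9992505810
N(d1) = 0.7775608008
Delta = exp(-qT) * N(d1) = 1.0000000000 * 0.7775608008 = 0.777561

Answer: Delta = 0.777561
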